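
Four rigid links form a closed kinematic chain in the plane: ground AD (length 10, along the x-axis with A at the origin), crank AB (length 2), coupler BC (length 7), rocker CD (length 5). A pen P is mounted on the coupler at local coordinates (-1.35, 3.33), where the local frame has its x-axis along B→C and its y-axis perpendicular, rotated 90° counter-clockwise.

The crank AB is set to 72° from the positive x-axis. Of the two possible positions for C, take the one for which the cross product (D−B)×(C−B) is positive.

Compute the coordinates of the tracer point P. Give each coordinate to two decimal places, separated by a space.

-1.74 4.62

A=(0,0), D=(10.00,0)
B = A + 2.00·(cos72°, sin72°) = (0.6180, 1.9021)
|BD| = 9.5728
circle(B,7.00) ∩ circle(D,5.00): a=6.0400, h=3.5382
  candidates: C₊=(7.2406,4.1696) cross=33.871; C₋=(5.8345,-2.7657) cross=-33.871
  mode + wants cross > 0 → take C=(7.2406,4.1696) (cross=33.871)
ex = (C−B)/|BC| = (0.9461,0.3239); ey = (-0.3239,0.9461)
P = B + -1.35·ex + 3.33·ey = (-1.7379,4.6153)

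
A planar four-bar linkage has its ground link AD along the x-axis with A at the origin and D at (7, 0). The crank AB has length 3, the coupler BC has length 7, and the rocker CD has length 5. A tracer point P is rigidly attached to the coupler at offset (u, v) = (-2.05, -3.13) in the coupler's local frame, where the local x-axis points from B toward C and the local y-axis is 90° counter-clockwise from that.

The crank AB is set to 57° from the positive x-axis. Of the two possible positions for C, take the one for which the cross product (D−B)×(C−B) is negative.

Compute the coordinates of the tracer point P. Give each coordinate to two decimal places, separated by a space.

A=(0,0), D=(7.00,0)
B = A + 3.00·(cos57°, sin57°) = (1.6339, 2.5160)
|BD| = 5.9266
circle(B,7.00) ∩ circle(D,5.00): a=4.9881, h=4.9111
  candidates: C₊=(8.2351,4.8451) cross=29.106; C₋=(4.0653,-4.0482) cross=-29.106
  mode - wants cross < 0 → take C=(4.0653,-4.0482) (cross=-29.106)
ex = (C−B)/|BC| = (0.3473,-0.9377); ey = (0.9377,0.3473)
P = B + -2.05·ex + -3.13·ey = (-2.0133,3.3512)

-2.01 3.35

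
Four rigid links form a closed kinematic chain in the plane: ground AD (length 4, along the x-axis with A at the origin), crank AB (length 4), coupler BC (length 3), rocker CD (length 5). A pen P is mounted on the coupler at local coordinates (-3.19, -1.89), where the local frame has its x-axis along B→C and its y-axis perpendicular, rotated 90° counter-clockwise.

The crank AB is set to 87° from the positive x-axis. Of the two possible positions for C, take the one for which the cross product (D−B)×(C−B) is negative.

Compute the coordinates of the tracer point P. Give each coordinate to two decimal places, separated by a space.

-0.42 7.65

A=(0,0), D=(4.00,0)
B = A + 4.00·(cos87°, sin87°) = (0.2093, 3.9945)
|BD| = 5.5068
circle(B,3.00) ∩ circle(D,5.00): a=1.3007, h=2.7034
  candidates: C₊=(3.0656,4.9119) cross=14.887; C₋=(-0.8563,1.1902) cross=-14.887
  mode - wants cross < 0 → take C=(-0.8563,1.1902) (cross=-14.887)
ex = (C−B)/|BC| = (-0.3552,-0.9348); ey = (0.9348,-0.3552)
P = B + -3.19·ex + -1.89·ey = (-0.4243,7.6478)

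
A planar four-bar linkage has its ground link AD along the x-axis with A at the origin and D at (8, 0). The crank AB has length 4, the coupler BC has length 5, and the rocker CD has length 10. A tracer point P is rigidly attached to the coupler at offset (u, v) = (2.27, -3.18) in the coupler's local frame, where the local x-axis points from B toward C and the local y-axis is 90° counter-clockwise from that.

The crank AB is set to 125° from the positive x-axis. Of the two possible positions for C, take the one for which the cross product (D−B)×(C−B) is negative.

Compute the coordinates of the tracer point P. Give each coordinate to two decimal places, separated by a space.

-5.26 0.74

A=(0,0), D=(8.00,0)
B = A + 4.00·(cos125°, sin125°) = (-2.2943, 3.2766)
|BD| = 10.8032
circle(B,5.00) ∩ circle(D,10.00): a=1.9304, h=4.6123
  candidates: C₊=(0.9441,7.0862) cross=49.828; C₋=(-1.8538,-1.7039) cross=-49.828
  mode - wants cross < 0 → take C=(-1.8538,-1.7039) (cross=-49.828)
ex = (C−B)/|BC| = (0.0881,-0.9961); ey = (0.9961,0.0881)
P = B + 2.27·ex + -3.18·ey = (-5.2619,0.7352)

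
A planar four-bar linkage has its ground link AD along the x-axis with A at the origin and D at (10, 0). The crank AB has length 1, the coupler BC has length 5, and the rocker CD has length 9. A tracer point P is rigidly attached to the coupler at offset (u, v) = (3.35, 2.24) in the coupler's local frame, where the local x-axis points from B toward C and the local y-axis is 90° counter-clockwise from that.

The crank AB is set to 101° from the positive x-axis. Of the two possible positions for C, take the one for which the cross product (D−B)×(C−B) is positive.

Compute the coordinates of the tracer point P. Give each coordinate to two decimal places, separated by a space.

A=(0,0), D=(10.00,0)
B = A + 1.00·(cos101°, sin101°) = (-0.1908, 0.9816)
|BD| = 10.2380
circle(B,5.00) ∩ circle(D,9.00): a=2.3841, h=4.3950
  candidates: C₊=(2.6037,5.1278) cross=44.996; C₋=(1.7609,-3.6217) cross=-44.996
  mode + wants cross > 0 → take C=(2.6037,5.1278) (cross=44.996)
ex = (C−B)/|BC| = (0.5589,0.8292); ey = (-0.8292,0.5589)
P = B + 3.35·ex + 2.24·ey = (-0.1760,5.0115)

-0.18 5.01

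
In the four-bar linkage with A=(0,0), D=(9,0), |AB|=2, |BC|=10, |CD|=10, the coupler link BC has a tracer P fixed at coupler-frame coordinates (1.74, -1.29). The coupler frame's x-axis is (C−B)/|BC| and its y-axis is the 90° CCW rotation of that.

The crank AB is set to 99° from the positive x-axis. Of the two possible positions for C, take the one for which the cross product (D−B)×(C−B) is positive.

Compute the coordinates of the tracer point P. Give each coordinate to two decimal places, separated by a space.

1.80 2.46

A=(0,0), D=(9.00,0)
B = A + 2.00·(cos99°, sin99°) = (-0.3129, 1.9754)
|BD| = 9.5201
circle(B,10.00) ∩ circle(D,10.00): a=4.7600, h=8.7944
  candidates: C₊=(6.1684,9.5907) cross=83.724; C₋=(2.5188,-7.6153) cross=-83.724
  mode + wants cross > 0 → take C=(6.1684,9.5907) (cross=83.724)
ex = (C−B)/|BC| = (0.6481,0.7615); ey = (-0.7615,0.6481)
P = B + 1.74·ex + -1.29·ey = (1.7972,2.4644)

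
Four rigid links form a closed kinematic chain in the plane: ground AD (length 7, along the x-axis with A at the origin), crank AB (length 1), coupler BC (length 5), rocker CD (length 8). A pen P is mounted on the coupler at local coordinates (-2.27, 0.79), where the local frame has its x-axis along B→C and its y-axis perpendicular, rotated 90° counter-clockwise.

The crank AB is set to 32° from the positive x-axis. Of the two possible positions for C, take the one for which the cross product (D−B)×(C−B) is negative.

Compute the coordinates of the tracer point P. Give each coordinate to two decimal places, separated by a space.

1.86 2.71

A=(0,0), D=(7.00,0)
B = A + 1.00·(cos32°, sin32°) = (0.8480, 0.5299)
|BD| = 6.1747
circle(B,5.00) ∩ circle(D,8.00): a=-0.0707, h=4.9995
  candidates: C₊=(1.2067,5.5170) cross=30.871; C₋=(0.3486,-4.4451) cross=-30.871
  mode - wants cross < 0 → take C=(0.3486,-4.4451) (cross=-30.871)
ex = (C−B)/|BC| = (-0.0999,-0.9950); ey = (0.9950,-0.0999)
P = B + -2.27·ex + 0.79·ey = (1.8609,2.7096)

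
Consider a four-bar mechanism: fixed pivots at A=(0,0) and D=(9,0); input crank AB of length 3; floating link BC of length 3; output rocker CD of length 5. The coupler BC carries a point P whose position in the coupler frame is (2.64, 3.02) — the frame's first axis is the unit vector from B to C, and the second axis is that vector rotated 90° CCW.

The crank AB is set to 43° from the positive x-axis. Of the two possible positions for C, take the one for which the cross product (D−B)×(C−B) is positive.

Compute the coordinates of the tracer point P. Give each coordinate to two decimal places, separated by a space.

3.69 5.77

A=(0,0), D=(9.00,0)
B = A + 3.00·(cos43°, sin43°) = (2.1941, 2.0460)
|BD| = 7.1068
circle(B,3.00) ∩ circle(D,5.00): a=2.4277, h=1.7624
  candidates: C₊=(5.0264,3.0349) cross=12.525; C₋=(4.0116,-0.3407) cross=-12.525
  mode + wants cross > 0 → take C=(5.0264,3.0349) (cross=12.525)
ex = (C−B)/|BC| = (0.9441,0.3296); ey = (-0.3296,0.9441)
P = B + 2.64·ex + 3.02·ey = (3.6910,5.7674)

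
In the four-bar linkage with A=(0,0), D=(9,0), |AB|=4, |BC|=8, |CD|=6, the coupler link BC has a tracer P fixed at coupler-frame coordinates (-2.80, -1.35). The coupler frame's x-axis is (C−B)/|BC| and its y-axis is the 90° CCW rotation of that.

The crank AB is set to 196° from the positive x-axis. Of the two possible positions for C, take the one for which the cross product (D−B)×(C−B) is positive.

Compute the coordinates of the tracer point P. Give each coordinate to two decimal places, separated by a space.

A=(0,0), D=(9.00,0)
B = A + 4.00·(cos196°, sin196°) = (-3.8450, -1.1025)
|BD| = 12.8923
circle(B,8.00) ∩ circle(D,6.00): a=7.5321, h=2.6959
  candidates: C₊=(3.4289,2.2277) cross=34.757; C₋=(3.8900,-3.1445) cross=-34.757
  mode + wants cross > 0 → take C=(3.4289,2.2277) (cross=34.757)
ex = (C−B)/|BC| = (0.9092,0.4163); ey = (-0.4163,0.9092)
P = B + -2.80·ex + -1.35·ey = (-5.8289,-3.4956)

-5.83 -3.50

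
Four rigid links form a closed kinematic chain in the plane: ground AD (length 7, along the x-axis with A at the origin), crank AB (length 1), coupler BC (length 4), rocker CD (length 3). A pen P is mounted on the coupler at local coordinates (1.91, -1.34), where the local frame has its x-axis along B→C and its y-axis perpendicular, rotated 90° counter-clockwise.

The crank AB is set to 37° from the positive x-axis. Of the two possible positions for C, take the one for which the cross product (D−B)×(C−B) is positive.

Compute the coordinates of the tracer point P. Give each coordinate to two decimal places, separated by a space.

A=(0,0), D=(7.00,0)
B = A + 1.00·(cos37°, sin37°) = (0.7986, 0.6018)
|BD| = 6.2305
circle(B,4.00) ∩ circle(D,3.00): a=3.6770, h=1.5747
  candidates: C₊=(4.6105,1.8140) cross=9.811; C₋=(4.3063,-1.3207) cross=-9.811
  mode + wants cross > 0 → take C=(4.6105,1.8140) (cross=9.811)
ex = (C−B)/|BC| = (0.9530,0.3030); ey = (-0.3030,0.9530)
P = B + 1.91·ex + -1.34·ey = (3.0249,-0.0964)

3.02 -0.10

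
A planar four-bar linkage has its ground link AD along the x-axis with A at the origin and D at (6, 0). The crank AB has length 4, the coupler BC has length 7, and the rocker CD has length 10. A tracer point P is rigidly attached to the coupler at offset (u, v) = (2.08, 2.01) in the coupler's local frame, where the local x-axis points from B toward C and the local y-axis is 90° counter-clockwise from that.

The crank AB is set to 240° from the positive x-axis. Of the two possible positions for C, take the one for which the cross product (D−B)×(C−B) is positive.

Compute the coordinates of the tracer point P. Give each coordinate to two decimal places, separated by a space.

-4.39 -1.83

A=(0,0), D=(6.00,0)
B = A + 4.00·(cos240°, sin240°) = (-2.0000, -3.4641)
|BD| = 8.7178
circle(B,7.00) ∩ circle(D,10.00): a=1.4338, h=6.8516
  candidates: C₊=(-3.4068,3.3931) cross=59.731; C₋=(2.0383,-9.1818) cross=-59.731
  mode + wants cross > 0 → take C=(-3.4068,3.3931) (cross=59.731)
ex = (C−B)/|BC| = (-0.2010,0.9796); ey = (-0.9796,-0.2010)
P = B + 2.08·ex + 2.01·ey = (-4.3870,-1.8305)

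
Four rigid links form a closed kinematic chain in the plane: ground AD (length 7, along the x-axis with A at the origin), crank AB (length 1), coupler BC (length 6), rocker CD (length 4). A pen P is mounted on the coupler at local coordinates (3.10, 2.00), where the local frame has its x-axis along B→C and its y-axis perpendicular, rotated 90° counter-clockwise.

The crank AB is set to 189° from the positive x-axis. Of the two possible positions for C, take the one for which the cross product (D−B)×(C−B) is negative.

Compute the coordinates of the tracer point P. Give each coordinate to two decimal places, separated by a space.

A=(0,0), D=(7.00,0)
B = A + 1.00·(cos189°, sin189°) = (-0.9877, -0.1564)
|BD| = 7.9892
circle(B,6.00) ∩ circle(D,4.00): a=5.2463, h=2.9114
  candidates: C₊=(4.2006,2.8572) cross=23.260; C₋=(4.3146,-2.9646) cross=-23.260
  mode - wants cross < 0 → take C=(4.3146,-2.9646) (cross=-23.260)
ex = (C−B)/|BC| = (0.8837,-0.4680); ey = (0.4680,0.8837)
P = B + 3.10·ex + 2.00·ey = (2.6879,0.1601)

2.69 0.16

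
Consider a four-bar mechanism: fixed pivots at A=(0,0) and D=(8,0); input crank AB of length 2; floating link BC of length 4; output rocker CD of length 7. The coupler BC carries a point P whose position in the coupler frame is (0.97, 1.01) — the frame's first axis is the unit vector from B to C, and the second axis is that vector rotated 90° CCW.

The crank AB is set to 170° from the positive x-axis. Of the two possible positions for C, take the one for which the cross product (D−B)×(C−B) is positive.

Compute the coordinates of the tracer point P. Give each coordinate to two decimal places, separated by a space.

A=(0,0), D=(8.00,0)
B = A + 2.00·(cos170°, sin170°) = (-1.9696, 0.3473)
|BD| = 9.9757
circle(B,4.00) ∩ circle(D,7.00): a=3.3338, h=2.2104
  candidates: C₊=(1.4391,2.4403) cross=22.050; C₋=(1.2852,-1.9778) cross=-22.050
  mode + wants cross > 0 → take C=(1.4391,2.4403) (cross=22.050)
ex = (C−B)/|BC| = (0.8522,0.5232); ey = (-0.5232,0.8522)
P = B + 0.97·ex + 1.01·ey = (-1.6715,1.7155)

-1.67 1.72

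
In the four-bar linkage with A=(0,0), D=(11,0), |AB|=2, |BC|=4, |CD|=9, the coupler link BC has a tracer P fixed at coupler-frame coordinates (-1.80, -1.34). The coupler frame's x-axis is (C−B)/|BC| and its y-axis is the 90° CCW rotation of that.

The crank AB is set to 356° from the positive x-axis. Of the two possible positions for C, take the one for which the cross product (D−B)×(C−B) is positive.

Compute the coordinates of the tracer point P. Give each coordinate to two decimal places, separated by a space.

A=(0,0), D=(11.00,0)
B = A + 2.00·(cos356°, sin356°) = (1.9951, -0.1395)
|BD| = 9.0060
circle(B,4.00) ∩ circle(D,9.00): a=0.8943, h=3.8988
  candidates: C₊=(2.8289,3.7726) cross=35.112; C₋=(2.9497,-4.0240) cross=-35.112
  mode + wants cross > 0 → take C=(2.8289,3.7726) (cross=35.112)
ex = (C−B)/|BC| = (0.2084,0.9780); ey = (-0.9780,0.2084)
P = B + -1.80·ex + -1.34·ey = (2.9305,-2.1793)

2.93 -2.18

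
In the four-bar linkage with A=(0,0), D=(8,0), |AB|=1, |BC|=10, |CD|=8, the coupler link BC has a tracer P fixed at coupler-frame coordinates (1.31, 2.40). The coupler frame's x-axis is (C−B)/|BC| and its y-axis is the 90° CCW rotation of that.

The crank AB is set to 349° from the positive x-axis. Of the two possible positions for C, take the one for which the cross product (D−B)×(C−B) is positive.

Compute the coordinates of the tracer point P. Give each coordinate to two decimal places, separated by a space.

-0.20 2.28

A=(0,0), D=(8.00,0)
B = A + 1.00·(cos349°, sin349°) = (0.9816, -0.1908)
|BD| = 7.0210
circle(B,10.00) ∩ circle(D,8.00): a=6.0742, h=7.9438
  candidates: C₊=(6.8377,7.9151) cross=55.773; C₋=(7.2695,-7.9666) cross=-55.773
  mode + wants cross > 0 → take C=(6.8377,7.9151) (cross=55.773)
ex = (C−B)/|BC| = (0.5856,0.8106); ey = (-0.8106,0.5856)
P = B + 1.31·ex + 2.40·ey = (-0.1966,2.2765)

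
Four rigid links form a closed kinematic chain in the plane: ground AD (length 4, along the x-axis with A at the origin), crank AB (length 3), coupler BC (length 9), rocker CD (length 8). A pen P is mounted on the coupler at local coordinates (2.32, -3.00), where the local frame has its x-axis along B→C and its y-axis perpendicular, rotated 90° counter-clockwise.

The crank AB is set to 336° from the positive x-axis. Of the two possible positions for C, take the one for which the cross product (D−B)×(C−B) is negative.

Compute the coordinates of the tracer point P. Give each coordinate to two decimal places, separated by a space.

A=(0,0), D=(4.00,0)
B = A + 3.00·(cos336°, sin336°) = (2.7406, -1.2202)
|BD| = 1.7535
circle(B,9.00) ∩ circle(D,8.00): a=5.7241, h=6.9451
  candidates: C₊=(2.0188,7.7508) cross=12.179; C₋=(11.6844,-2.2249) cross=-12.179
  mode - wants cross < 0 → take C=(11.6844,-2.2249) (cross=-12.179)
ex = (C−B)/|BC| = (0.9937,-0.1116); ey = (0.1116,0.9937)
P = B + 2.32·ex + -3.00·ey = (4.7112,-4.4605)

4.71 -4.46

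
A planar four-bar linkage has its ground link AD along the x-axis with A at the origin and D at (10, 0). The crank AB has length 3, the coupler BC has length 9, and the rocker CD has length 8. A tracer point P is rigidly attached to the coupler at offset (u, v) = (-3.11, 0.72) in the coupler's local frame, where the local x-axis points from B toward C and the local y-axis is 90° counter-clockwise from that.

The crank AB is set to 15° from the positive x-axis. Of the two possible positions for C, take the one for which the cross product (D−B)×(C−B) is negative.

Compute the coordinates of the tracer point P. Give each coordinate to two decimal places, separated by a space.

A=(0,0), D=(10.00,0)
B = A + 3.00·(cos15°, sin15°) = (2.8978, 0.7765)
|BD| = 7.1445
circle(B,9.00) ∩ circle(D,8.00): a=4.7620, h=7.6370
  candidates: C₊=(8.4615,7.8507) cross=54.563; C₋=(6.8016,-7.3328) cross=-54.563
  mode - wants cross < 0 → take C=(6.8016,-7.3328) (cross=-54.563)
ex = (C−B)/|BC| = (0.4338,-0.9010); ey = (0.9010,0.4338)
P = B + -3.11·ex + 0.72·ey = (2.1975,3.8910)

2.20 3.89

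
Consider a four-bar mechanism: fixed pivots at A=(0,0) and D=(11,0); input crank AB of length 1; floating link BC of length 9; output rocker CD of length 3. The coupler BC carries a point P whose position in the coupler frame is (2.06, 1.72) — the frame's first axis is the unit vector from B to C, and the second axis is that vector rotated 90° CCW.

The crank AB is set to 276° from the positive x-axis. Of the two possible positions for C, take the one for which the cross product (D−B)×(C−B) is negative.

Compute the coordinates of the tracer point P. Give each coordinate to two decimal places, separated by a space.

2.38 0.42

A=(0,0), D=(11.00,0)
B = A + 1.00·(cos276°, sin276°) = (0.1045, -0.9945)
|BD| = 10.9408
circle(B,9.00) ∩ circle(D,3.00): a=8.7608, h=2.0610
  candidates: C₊=(8.6417,1.8543) cross=22.549; C₋=(9.0164,-2.2507) cross=-22.549
  mode - wants cross < 0 → take C=(9.0164,-2.2507) (cross=-22.549)
ex = (C−B)/|BC| = (0.9902,-0.1396); ey = (0.1396,0.9902)
P = B + 2.06·ex + 1.72·ey = (2.3844,0.4211)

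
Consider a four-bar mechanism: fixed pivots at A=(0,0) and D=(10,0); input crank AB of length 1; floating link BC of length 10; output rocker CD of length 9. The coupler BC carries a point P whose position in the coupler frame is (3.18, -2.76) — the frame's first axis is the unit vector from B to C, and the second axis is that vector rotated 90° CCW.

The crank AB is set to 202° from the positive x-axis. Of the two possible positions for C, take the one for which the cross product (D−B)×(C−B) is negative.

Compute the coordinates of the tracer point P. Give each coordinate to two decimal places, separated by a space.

-0.90 -4.59

A=(0,0), D=(10.00,0)
B = A + 1.00·(cos202°, sin202°) = (-0.9272, -0.3746)
|BD| = 10.9336
circle(B,10.00) ∩ circle(D,9.00): a=6.3357, h=7.7369
  candidates: C₊=(5.1397,7.5748) cross=84.592; C₋=(5.6699,-7.8899) cross=-84.592
  mode - wants cross < 0 → take C=(5.6699,-7.8899) (cross=-84.592)
ex = (C−B)/|BC| = (0.6597,-0.7515); ey = (0.7515,0.6597)
P = B + 3.18·ex + -2.76·ey = (-0.9035,-4.5852)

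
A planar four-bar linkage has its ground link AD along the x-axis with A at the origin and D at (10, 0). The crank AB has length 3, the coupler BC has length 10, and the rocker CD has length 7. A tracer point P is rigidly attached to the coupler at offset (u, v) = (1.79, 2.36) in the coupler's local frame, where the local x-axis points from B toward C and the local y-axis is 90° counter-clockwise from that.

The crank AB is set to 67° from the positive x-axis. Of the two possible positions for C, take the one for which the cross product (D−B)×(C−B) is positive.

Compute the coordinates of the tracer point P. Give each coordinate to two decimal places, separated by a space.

A=(0,0), D=(10.00,0)
B = A + 3.00·(cos67°, sin67°) = (1.1722, 2.7615)
|BD| = 9.2497
circle(B,10.00) ∩ circle(D,7.00): a=7.3817, h=6.7462
  candidates: C₊=(10.2313,6.9962) cross=62.400; C₋=(6.2031,-5.8808) cross=-62.400
  mode + wants cross > 0 → take C=(10.2313,6.9962) (cross=62.400)
ex = (C−B)/|BC| = (0.9059,0.4235); ey = (-0.4235,0.9059)
P = B + 1.79·ex + 2.36·ey = (1.7944,5.6575)

1.79 5.66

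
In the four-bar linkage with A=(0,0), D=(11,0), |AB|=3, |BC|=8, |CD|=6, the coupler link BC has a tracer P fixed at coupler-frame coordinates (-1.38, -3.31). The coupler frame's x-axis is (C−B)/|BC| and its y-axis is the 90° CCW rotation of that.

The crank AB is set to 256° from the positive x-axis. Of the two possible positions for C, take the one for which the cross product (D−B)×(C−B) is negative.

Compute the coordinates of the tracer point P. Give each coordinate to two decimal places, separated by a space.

A=(0,0), D=(11.00,0)
B = A + 3.00·(cos256°, sin256°) = (-0.7258, -2.9109)
|BD| = 12.0817
circle(B,8.00) ∩ circle(D,6.00): a=7.1996, h=3.4879
  candidates: C₊=(5.4214,2.2089) cross=42.140; C₋=(7.1021,-4.5614) cross=-42.140
  mode - wants cross < 0 → take C=(7.1021,-4.5614) (cross=-42.140)
ex = (C−B)/|BC| = (0.9785,-0.2063); ey = (0.2063,0.9785)
P = B + -1.38·ex + -3.31·ey = (-2.7590,-5.8650)

-2.76 -5.86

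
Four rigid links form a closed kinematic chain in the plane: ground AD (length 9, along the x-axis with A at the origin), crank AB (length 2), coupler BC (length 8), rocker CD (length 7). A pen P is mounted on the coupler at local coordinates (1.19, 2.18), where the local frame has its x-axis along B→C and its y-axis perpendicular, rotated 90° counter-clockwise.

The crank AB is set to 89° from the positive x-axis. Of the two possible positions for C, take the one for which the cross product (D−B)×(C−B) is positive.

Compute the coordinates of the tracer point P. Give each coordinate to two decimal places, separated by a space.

A=(0,0), D=(9.00,0)
B = A + 2.00·(cos89°, sin89°) = (0.0349, 1.9997)
|BD| = 9.1854
circle(B,8.00) ∩ circle(D,7.00): a=5.4092, h=5.8941
  candidates: C₊=(6.5975,6.5748) cross=54.140; C₋=(4.0312,-4.9306) cross=-54.140
  mode + wants cross > 0 → take C=(6.5975,6.5748) (cross=54.140)
ex = (C−B)/|BC| = (0.8203,0.5719); ey = (-0.5719,0.8203)
P = B + 1.19·ex + 2.18·ey = (-0.2356,4.4686)

-0.24 4.47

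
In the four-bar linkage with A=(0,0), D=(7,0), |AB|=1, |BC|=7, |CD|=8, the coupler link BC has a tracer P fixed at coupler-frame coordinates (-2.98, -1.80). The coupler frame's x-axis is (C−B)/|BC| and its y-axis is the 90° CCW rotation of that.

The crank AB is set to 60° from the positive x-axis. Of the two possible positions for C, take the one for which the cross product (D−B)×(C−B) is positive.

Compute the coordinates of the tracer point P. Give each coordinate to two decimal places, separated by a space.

0.85 -2.60

A=(0,0), D=(7.00,0)
B = A + 1.00·(cos60°, sin60°) = (0.5000, 0.8660)
|BD| = 6.5574
circle(B,7.00) ∩ circle(D,8.00): a=2.1350, h=6.6665
  candidates: C₊=(3.4967,7.1921) cross=43.715; C₋=(1.7359,-6.0240) cross=-43.715
  mode + wants cross > 0 → take C=(3.4967,7.1921) (cross=43.715)
ex = (C−B)/|BC| = (0.4281,0.9037); ey = (-0.9037,0.4281)
P = B + -2.98·ex + -1.80·ey = (0.8510,-2.5977)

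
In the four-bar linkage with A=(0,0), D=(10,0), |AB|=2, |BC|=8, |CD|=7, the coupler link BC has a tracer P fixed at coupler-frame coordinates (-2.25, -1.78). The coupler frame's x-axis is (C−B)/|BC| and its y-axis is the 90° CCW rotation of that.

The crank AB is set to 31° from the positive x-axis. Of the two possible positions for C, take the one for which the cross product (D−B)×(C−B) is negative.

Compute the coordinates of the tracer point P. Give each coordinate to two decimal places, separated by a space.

-0.99 1.98

A=(0,0), D=(10.00,0)
B = A + 2.00·(cos31°, sin31°) = (1.7143, 1.0301)
|BD| = 8.3494
circle(B,8.00) ∩ circle(D,7.00): a=5.0730, h=6.1859
  candidates: C₊=(7.5117,6.5428) cross=51.648; C₋=(5.9854,-5.7344) cross=-51.648
  mode - wants cross < 0 → take C=(5.9854,-5.7344) (cross=-51.648)
ex = (C−B)/|BC| = (0.5339,-0.8456); ey = (0.8456,0.5339)
P = B + -2.25·ex + -1.78·ey = (-0.9920,1.9823)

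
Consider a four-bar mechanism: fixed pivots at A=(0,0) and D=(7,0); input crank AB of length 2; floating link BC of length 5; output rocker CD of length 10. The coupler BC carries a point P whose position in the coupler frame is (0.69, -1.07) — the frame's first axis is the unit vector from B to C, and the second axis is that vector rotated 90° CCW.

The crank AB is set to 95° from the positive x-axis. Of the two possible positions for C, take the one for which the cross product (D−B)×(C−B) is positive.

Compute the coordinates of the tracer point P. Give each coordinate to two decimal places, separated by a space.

0.90 2.68

A=(0,0), D=(7.00,0)
B = A + 2.00·(cos95°, sin95°) = (-0.1743, 1.9924)
|BD| = 7.4458
circle(B,5.00) ∩ circle(D,10.00): a=-1.3135, h=4.8244
  candidates: C₊=(-0.1489,6.9923) cross=35.922; C₋=(-2.7308,-2.3046) cross=-35.922
  mode + wants cross > 0 → take C=(-0.1489,6.9923) (cross=35.922)
ex = (C−B)/|BC| = (0.0051,1.0000); ey = (-1.0000,0.0051)
P = B + 0.69·ex + -1.07·ey = (0.8992,2.6770)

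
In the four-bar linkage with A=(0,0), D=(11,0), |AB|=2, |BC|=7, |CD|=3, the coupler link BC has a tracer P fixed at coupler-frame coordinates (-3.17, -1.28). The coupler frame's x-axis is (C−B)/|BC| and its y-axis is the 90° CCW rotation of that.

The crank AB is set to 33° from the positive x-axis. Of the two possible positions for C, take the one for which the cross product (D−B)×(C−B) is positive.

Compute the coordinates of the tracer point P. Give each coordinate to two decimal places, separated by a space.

A=(0,0), D=(11.00,0)
B = A + 2.00·(cos33°, sin33°) = (1.6773, 1.0893)
|BD| = 9.3861
circle(B,7.00) ∩ circle(D,3.00): a=6.8239, h=1.5604
  candidates: C₊=(8.6362,1.8473) cross=14.647; C₋=(8.2740,-1.2526) cross=-14.647
  mode + wants cross > 0 → take C=(8.6362,1.8473) (cross=14.647)
ex = (C−B)/|BC| = (0.9941,0.1083); ey = (-0.1083,0.9941)
P = B + -3.17·ex + -1.28·ey = (-1.3354,-0.5265)

-1.34 -0.53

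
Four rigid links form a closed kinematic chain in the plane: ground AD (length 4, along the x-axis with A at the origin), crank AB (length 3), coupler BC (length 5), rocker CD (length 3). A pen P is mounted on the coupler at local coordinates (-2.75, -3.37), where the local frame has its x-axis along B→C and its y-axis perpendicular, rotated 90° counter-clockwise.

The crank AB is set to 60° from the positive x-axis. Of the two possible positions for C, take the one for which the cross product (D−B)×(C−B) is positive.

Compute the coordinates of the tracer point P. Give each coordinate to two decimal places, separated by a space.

A=(0,0), D=(4.00,0)
B = A + 3.00·(cos60°, sin60°) = (1.5000, 2.5981)
|BD| = 3.6056
circle(B,5.00) ∩ circle(D,3.00): a=4.0216, h=2.9710
  candidates: C₊=(6.4293,1.7602) cross=10.712; C₋=(2.1476,-2.3598) cross=-10.712
  mode + wants cross > 0 → take C=(6.4293,1.7602) (cross=10.712)
ex = (C−B)/|BC| = (0.9859,-0.1676); ey = (0.1676,0.9859)
P = B + -2.75·ex + -3.37·ey = (-1.7758,-0.2635)

-1.78 -0.26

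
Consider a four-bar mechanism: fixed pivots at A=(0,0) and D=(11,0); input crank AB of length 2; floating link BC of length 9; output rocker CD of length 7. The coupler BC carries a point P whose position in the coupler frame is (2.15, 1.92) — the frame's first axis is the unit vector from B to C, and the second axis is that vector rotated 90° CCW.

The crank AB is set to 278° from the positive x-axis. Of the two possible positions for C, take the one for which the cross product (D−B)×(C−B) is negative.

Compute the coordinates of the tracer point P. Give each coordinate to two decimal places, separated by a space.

A=(0,0), D=(11.00,0)
B = A + 2.00·(cos278°, sin278°) = (0.2783, -1.9805)
|BD| = 10.9030
circle(B,9.00) ∩ circle(D,7.00): a=6.9190, h=5.7556
  candidates: C₊=(6.0367,4.9362) cross=62.754; C₋=(8.1278,-6.3836) cross=-62.754
  mode - wants cross < 0 → take C=(8.1278,-6.3836) (cross=-62.754)
ex = (C−B)/|BC| = (0.8722,-0.4892); ey = (0.4892,0.8722)
P = B + 2.15·ex + 1.92·ey = (3.0928,-1.3578)

3.09 -1.36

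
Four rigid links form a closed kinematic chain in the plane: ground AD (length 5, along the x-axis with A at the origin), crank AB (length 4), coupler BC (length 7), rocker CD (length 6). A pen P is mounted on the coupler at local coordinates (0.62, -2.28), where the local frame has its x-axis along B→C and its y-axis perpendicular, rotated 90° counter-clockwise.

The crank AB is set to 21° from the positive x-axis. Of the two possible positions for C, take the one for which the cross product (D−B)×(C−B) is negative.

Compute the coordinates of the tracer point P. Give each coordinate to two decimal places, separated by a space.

1.38 1.22

A=(0,0), D=(5.00,0)
B = A + 4.00·(cos21°, sin21°) = (3.7343, 1.4335)
|BD| = 1.9123
circle(B,7.00) ∩ circle(D,6.00): a=4.3552, h=5.4801
  candidates: C₊=(10.7249,1.7959) cross=10.480; C₋=(2.5089,-5.4584) cross=-10.480
  mode - wants cross < 0 → take C=(2.5089,-5.4584) (cross=-10.480)
ex = (C−B)/|BC| = (-0.1751,-0.9846); ey = (0.9846,-0.1751)
P = B + 0.62·ex + -2.28·ey = (1.3810,1.2222)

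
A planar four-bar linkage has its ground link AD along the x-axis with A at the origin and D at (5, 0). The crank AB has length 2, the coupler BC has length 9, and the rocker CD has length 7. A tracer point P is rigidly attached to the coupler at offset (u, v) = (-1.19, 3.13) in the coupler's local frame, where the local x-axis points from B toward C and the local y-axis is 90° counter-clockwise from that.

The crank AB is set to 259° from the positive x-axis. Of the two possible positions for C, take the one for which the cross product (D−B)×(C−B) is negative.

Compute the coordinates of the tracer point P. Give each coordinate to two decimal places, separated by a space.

A=(0,0), D=(5.00,0)
B = A + 2.00·(cos259°, sin259°) = (-0.3816, -1.9633)
|BD| = 5.7285
circle(B,9.00) ∩ circle(D,7.00): a=5.6573, h=6.9996
  candidates: C₊=(2.5342,6.5513) cross=40.098; C₋=(7.3320,-6.6002) cross=-40.098
  mode - wants cross < 0 → take C=(7.3320,-6.6002) (cross=-40.098)
ex = (C−B)/|BC| = (0.8571,-0.5152); ey = (0.5152,0.8571)
P = B + -1.19·ex + 3.13·ey = (0.2111,1.3325)

0.21 1.33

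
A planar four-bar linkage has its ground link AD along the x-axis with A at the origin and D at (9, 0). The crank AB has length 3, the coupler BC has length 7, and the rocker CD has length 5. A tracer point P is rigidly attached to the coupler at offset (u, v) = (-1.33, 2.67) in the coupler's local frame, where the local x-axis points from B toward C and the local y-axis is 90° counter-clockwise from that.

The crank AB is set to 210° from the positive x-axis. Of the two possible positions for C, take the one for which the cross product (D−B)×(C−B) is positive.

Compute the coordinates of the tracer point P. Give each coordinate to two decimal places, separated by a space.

-4.70 0.62

A=(0,0), D=(9.00,0)
B = A + 3.00·(cos210°, sin210°) = (-2.5981, -1.5000)
|BD| = 11.6947
circle(B,7.00) ∩ circle(D,5.00): a=6.8734, h=1.3251
  candidates: C₊=(4.0486,0.6957) cross=15.496; C₋=(4.3886,-1.9325) cross=-15.496
  mode + wants cross > 0 → take C=(4.0486,0.6957) (cross=15.496)
ex = (C−B)/|BC| = (0.9495,0.3137); ey = (-0.3137,0.9495)
P = B + -1.33·ex + 2.67·ey = (-4.6985,0.6181)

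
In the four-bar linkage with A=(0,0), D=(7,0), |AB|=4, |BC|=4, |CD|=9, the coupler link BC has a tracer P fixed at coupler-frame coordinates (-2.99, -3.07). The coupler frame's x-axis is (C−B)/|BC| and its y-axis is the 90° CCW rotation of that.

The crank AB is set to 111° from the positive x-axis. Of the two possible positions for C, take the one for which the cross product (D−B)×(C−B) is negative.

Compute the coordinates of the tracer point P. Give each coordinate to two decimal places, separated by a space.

-4.05 7.13

A=(0,0), D=(7.00,0)
B = A + 4.00·(cos111°, sin111°) = (-1.4335, 3.7343)
|BD| = 9.2233
circle(B,4.00) ∩ circle(D,9.00): a=1.0879, h=3.8492
  candidates: C₊=(1.1198,6.8134) cross=35.502; C₋=(-1.9972,-0.2258) cross=-35.502
  mode - wants cross < 0 → take C=(-1.9972,-0.2258) (cross=-35.502)
ex = (C−B)/|BC| = (-0.1409,-0.9900); ey = (0.9900,-0.1409)
P = B + -2.99·ex + -3.07·ey = (-4.0515,7.1271)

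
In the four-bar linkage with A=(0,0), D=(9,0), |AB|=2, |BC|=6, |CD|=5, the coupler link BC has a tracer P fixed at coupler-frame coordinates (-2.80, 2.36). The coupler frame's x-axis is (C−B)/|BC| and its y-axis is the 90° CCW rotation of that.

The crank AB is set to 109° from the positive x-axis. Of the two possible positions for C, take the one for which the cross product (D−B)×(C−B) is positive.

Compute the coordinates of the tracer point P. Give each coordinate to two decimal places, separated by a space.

A=(0,0), D=(9.00,0)
B = A + 2.00·(cos109°, sin109°) = (-0.6511, 1.8910)
|BD| = 9.8347
circle(B,6.00) ∩ circle(D,5.00): a=5.4766, h=2.4509
  candidates: C₊=(5.1945,3.2432) cross=24.104; C₋=(4.2520,-1.5672) cross=-24.104
  mode + wants cross > 0 → take C=(5.1945,3.2432) (cross=24.104)
ex = (C−B)/|BC| = (0.9743,0.2254); ey = (-0.2254,0.9743)
P = B + -2.80·ex + 2.36·ey = (-3.9110,3.5593)

-3.91 3.56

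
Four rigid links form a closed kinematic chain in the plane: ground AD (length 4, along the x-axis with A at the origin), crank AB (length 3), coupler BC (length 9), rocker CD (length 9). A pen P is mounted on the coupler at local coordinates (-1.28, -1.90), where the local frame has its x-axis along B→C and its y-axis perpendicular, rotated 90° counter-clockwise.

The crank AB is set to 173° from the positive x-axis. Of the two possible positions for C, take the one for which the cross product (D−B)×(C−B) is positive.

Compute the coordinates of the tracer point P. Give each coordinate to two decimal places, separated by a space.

-1.83 -1.61

A=(0,0), D=(4.00,0)
B = A + 3.00·(cos173°, sin173°) = (-2.9776, 0.3656)
|BD| = 6.9872
circle(B,9.00) ∩ circle(D,9.00): a=3.4936, h=8.2943
  candidates: C₊=(0.9452,8.4657) cross=57.954; C₋=(0.0772,-8.1001) cross=-57.954
  mode + wants cross > 0 → take C=(0.9452,8.4657) (cross=57.954)
ex = (C−B)/|BC| = (0.4359,0.9000); ey = (-0.9000,0.4359)
P = B + -1.28·ex + -1.90·ey = (-1.8255,-1.6146)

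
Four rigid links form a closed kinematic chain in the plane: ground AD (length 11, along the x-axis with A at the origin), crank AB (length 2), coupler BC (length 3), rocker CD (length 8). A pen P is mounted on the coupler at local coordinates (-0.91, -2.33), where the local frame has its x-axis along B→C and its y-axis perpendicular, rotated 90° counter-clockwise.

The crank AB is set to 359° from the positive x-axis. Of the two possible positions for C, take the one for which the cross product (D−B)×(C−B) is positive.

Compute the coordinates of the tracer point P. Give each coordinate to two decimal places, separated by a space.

3.61 -1.95

A=(0,0), D=(11.00,0)
B = A + 2.00·(cos359°, sin359°) = (1.9997, -0.0349)
|BD| = 9.0004
circle(B,3.00) ∩ circle(D,8.00): a=1.4448, h=2.6292
  candidates: C₊=(3.4342,2.5999) cross=23.664; C₋=(3.4546,-2.6585) cross=-23.664
  mode + wants cross > 0 → take C=(3.4342,2.5999) (cross=23.664)
ex = (C−B)/|BC| = (0.4782,0.8783); ey = (-0.8783,0.4782)
P = B + -0.91·ex + -2.33·ey = (3.6109,-1.9483)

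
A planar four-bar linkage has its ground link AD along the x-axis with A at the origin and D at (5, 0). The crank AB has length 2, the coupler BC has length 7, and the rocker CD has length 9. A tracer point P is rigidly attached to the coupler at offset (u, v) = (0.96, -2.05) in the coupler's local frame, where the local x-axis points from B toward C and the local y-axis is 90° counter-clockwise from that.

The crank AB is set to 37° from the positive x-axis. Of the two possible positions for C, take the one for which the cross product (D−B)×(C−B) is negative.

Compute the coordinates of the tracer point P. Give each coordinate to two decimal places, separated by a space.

A=(0,0), D=(5.00,0)
B = A + 2.00·(cos37°, sin37°) = (1.5973, 1.2036)
|BD| = 3.6093
circle(B,7.00) ∩ circle(D,9.00): a=-2.6283, h=6.4878
  candidates: C₊=(1.2830,8.1966) cross=23.417; C₋=(-3.0441,-4.0364) cross=-23.417
  mode - wants cross < 0 → take C=(-3.0441,-4.0364) (cross=-23.417)
ex = (C−B)/|BC| = (-0.6631,-0.7486); ey = (0.7486,-0.6631)
P = B + 0.96·ex + -2.05·ey = (-0.5738,1.8443)

-0.57 1.84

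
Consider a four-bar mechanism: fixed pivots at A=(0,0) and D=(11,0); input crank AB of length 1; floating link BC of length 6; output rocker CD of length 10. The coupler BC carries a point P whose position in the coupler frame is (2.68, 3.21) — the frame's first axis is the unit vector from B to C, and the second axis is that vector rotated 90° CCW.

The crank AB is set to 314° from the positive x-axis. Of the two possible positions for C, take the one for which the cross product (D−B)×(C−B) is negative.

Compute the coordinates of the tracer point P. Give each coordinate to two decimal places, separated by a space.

A=(0,0), D=(11.00,0)
B = A + 1.00·(cos314°, sin314°) = (0.6947, -0.7193)
|BD| = 10.3304
circle(B,6.00) ∩ circle(D,10.00): a=2.0676, h=5.6325
  candidates: C₊=(2.3650,5.0435) cross=58.186; C₋=(3.1494,-6.1942) cross=-58.186
  mode - wants cross < 0 → take C=(3.1494,-6.1942) (cross=-58.186)
ex = (C−B)/|BC| = (0.4091,-0.9125); ey = (0.9125,0.4091)
P = B + 2.68·ex + 3.21·ey = (4.7202,-1.8515)

4.72 -1.85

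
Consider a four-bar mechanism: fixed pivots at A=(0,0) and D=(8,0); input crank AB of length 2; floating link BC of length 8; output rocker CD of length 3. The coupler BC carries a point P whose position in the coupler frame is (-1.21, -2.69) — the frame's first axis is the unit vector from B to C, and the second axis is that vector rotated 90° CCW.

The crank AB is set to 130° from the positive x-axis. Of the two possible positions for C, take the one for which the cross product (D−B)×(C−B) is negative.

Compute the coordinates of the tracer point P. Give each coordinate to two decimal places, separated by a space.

-3.58 -0.32

A=(0,0), D=(8.00,0)
B = A + 2.00·(cos130°, sin130°) = (-1.2856, 1.5321)
|BD| = 9.4111
circle(B,8.00) ∩ circle(D,3.00): a=7.6276, h=2.4123
  candidates: C₊=(6.6330,2.6705) cross=22.702; C₋=(5.8476,-2.0898) cross=-22.702
  mode - wants cross < 0 → take C=(5.8476,-2.0898) (cross=-22.702)
ex = (C−B)/|BC| = (0.8916,-0.4527); ey = (0.4527,0.8916)
P = B + -1.21·ex + -2.69·ey = (-3.5823,-0.3186)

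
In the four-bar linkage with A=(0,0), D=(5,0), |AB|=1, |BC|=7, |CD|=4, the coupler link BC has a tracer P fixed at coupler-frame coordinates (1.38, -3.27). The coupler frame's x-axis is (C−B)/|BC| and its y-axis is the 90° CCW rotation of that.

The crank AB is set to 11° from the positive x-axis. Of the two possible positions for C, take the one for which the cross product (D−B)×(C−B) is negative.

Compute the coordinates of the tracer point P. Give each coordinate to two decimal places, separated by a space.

0.43 -3.31

A=(0,0), D=(5.00,0)
B = A + 1.00·(cos11°, sin11°) = (0.9816, 0.1908)
|BD| = 4.0229
circle(B,7.00) ∩ circle(D,4.00): a=6.1130, h=3.4105
  candidates: C₊=(7.2495,3.3075) cross=13.720; C₋=(6.9260,-3.5058) cross=-13.720
  mode - wants cross < 0 → take C=(6.9260,-3.5058) (cross=-13.720)
ex = (C−B)/|BC| = (0.8492,-0.5281); ey = (0.5281,0.8492)
P = B + 1.38·ex + -3.27·ey = (0.4267,-3.3148)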